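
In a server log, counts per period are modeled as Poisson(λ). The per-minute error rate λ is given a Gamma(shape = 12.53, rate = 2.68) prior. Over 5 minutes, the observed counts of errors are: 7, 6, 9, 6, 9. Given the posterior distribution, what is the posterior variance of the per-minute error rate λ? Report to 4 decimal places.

With a Gamma(shape α, rate β) prior, the Poisson likelihood is conjugate: the posterior is Gamma(α + ΣXᵢ, β + n).
Sum of counts S = 37 over n = 5 minutes.
Posterior: Gamma(α+S, β+n) = Gamma(12.53+37, 2.68+5) = Gamma(49.53, 7.68).
Var = α/β² = 49.53/7.68² = 0.8397.

0.8397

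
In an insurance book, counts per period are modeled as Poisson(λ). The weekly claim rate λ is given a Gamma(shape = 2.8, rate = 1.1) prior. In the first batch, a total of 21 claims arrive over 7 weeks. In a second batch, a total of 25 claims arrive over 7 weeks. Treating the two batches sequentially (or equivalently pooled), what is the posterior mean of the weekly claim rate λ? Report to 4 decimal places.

With a Gamma(shape α, rate β) prior, the Poisson likelihood is conjugate: the posterior is Gamma(α + ΣXᵢ, β + n).
After batch 1: Gamma(α+S, β+n) = Gamma(2.8+21, 1.1+7) = Gamma(23.8, 8.1).
After batch 2: Gamma(α+S, β+n) = Gamma(23.8+25, 8.1+7) = Gamma(48.8, 15.1).
Posterior mean = α/β = 48.8/15.1 = 3.2318.

3.2318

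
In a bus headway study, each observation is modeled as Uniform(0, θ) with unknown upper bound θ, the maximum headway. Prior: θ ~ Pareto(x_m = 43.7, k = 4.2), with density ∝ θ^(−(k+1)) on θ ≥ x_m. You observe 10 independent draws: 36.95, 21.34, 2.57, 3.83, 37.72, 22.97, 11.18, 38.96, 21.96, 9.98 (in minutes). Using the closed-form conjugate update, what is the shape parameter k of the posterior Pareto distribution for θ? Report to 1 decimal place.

14.2

A Pareto(scale x_m, shape k) prior on the upper bound θ of Uniform(0, θ) is conjugate: posterior is Pareto(max(x_m, max xᵢ), k + n).
Sample maximum = 38.96; prior scale x_m = 43.7 → posterior scale = max = 43.70.
Posterior shape = 4.2 + 10 = 14.2.
Posterior shape k = 14.2.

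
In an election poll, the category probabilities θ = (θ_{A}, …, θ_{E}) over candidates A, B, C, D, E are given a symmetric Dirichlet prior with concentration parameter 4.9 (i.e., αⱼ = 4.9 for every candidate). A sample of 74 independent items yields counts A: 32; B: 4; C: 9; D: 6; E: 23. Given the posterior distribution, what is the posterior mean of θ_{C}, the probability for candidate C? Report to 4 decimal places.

The Dirichlet prior is conjugate to the Multinomial likelihood: each posterior αⱼ = prior αⱼ + observed count nⱼ.
Posterior concentration: (36.9, 8.9, 13.9, 10.9, 27.9), total = 98.5.
E[θ_{C}|data] = α_{C}/Σα = 13.9/98.5 = 0.1411.

0.1411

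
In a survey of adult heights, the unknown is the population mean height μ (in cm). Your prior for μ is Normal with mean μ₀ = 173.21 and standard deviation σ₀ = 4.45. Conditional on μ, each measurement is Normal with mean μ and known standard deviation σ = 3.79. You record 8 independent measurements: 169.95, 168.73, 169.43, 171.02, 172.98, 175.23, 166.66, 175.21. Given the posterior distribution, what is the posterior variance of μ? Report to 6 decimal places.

For Normal data with known variance σ², a Normal(μ₀, σ₀²) prior on μ is conjugate. Posterior precision = 1/σ₀² + n/σ²; posterior mean is the precision-weighted average of μ₀ and x̄.
σ₀² = 4.45² = 19.8025, σ² = 3.79² = 14.3641; σ² + n·σ₀² = 14.3641 + 8·19.8025 = 172.7841.
Posterior precision = 1/σ₀² + n/σ² = 1/19.8025 + 8/14.3641 = (σ² + n·σ₀²)/(σ₀²σ²) = 172.7841/(19.8025·14.3641); posterior variance σₙ² = σ₀²σ²/(σ² + n·σ₀²) = 19.8025·14.3641/172.7841 = 1.646246.

1.646246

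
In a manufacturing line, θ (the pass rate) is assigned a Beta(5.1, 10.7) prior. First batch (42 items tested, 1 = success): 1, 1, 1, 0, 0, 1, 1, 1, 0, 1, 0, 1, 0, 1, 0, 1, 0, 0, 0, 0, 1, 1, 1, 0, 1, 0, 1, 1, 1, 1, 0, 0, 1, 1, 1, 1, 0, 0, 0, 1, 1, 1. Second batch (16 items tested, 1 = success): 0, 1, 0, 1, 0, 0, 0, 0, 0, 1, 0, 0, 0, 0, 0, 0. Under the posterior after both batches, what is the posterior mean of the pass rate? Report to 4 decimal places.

The Beta prior is conjugate to a Binomial/Bernoulli likelihood; the update adds successes to α and failures to β.
After batch 1: Beta(5.1+25, 10.7+17) = Beta(30.1, 27.7).
After batch 2: Beta(30.1+3, 27.7+13) = Beta(33.1, 40.7).
Posterior mean = α/(α+β) = 33.1/73.8 = 0.4485.

0.4485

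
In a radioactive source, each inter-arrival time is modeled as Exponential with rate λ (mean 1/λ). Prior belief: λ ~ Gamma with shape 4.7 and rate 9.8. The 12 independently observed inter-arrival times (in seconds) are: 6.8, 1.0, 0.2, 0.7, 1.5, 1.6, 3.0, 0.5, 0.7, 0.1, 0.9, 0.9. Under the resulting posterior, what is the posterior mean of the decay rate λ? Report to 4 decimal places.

With a Gamma(shape α, rate β) prior on the exponential rate λ, the posterior after n observations with total T = Σxᵢ is Gamma(α+n, β+T).
Sum of observations T = 17.9 seconds; n = 12.
Posterior: Gamma(4.7+12, 9.8+17.9) = Gamma(16.7, 27.7).
Posterior mean of λ = α/β = 16.7/27.7 = 0.6029.

0.6029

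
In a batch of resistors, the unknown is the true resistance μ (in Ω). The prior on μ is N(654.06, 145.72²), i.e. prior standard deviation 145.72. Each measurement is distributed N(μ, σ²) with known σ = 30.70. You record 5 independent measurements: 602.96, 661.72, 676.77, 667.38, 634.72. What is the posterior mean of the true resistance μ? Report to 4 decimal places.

For Normal data with known variance σ², a Normal(μ₀, σ₀²) prior on μ is conjugate. Posterior precision = 1/σ₀² + n/σ²; posterior mean is the precision-weighted average of μ₀ and x̄.
Σxᵢ = 602.96 + 661.72 + 676.77 + 667.38 + 634.72 = 3243.55, so n·x̄ = 3243.55.
σ₀² = 145.72² = 21234.3184, σ² = 30.70² = 942.49; σ² + n·σ₀² = 942.49 + 5·21234.3184 = 107114.082.
Posterior mean = (μ₀/σ₀² + n·x̄/σ²)/(1/σ₀² + n/σ²) = (σ²·μ₀ + σ₀²·n·x̄)/(σ² + n·σ₀²) = (942.49·654.06 + 21234.3184·3243.55)/107114.082 = 69491018.45572/107114.082 = 648.7571.

648.7571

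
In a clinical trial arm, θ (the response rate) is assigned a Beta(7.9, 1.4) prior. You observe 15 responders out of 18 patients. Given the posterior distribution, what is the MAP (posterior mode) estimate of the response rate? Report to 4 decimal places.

The Beta prior is conjugate to a Binomial/Bernoulli likelihood; the update adds successes to α and failures to β.
Posterior: Beta(α+k, β+n−k) = Beta(7.9+15, 1.4+3) = Beta(22.9, 4.4).
Mode of Beta(a,b) for a,b>1 is (a−1)/(a+b−2) = 21.9/25.3 = 0.8656.

0.8656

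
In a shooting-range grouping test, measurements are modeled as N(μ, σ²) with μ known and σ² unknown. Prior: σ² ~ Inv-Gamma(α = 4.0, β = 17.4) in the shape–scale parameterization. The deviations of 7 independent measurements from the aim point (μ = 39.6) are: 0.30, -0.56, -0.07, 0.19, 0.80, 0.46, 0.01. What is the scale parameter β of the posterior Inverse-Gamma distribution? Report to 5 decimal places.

18.04815

With known mean μ and an Inverse-Gamma(α, β) prior on σ², the Normal likelihood is conjugate: posterior is Inv-Gamma(α + n/2, β + Σ(xᵢ−μ)²/2).
Σ(xᵢ−μ)² = (0.30)² + (-0.56)² + (-0.07)² + (0.19)² + (0.80)² + (0.46)² + (0.01)² = 1.2963.
Posterior: Inv-Gamma(4.0 + 7/2, 17.4 + 1.2963/2) = Inv-Gamma(7.50, 18.04815).
Posterior β = 18.04815.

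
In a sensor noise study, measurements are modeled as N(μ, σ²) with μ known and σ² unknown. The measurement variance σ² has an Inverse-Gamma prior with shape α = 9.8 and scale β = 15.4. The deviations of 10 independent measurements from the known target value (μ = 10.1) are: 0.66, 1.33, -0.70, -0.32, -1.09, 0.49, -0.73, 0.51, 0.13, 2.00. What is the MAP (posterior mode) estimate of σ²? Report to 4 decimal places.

1.2606

With known mean μ and an Inverse-Gamma(α, β) prior on σ², the Normal likelihood is conjugate: posterior is Inv-Gamma(α + n/2, β + Σ(xᵢ−μ)²/2).
Σ(xᵢ−μ)² = (0.66)² + (1.33)² + (-0.70)² + (-0.32)² + (-1.09)² + (0.49)² + (-0.73)² + (0.51)² + (0.13)² + (2.00)² = 9.0350.
Posterior: Inv-Gamma(9.8 + 10/2, 15.4 + 9.0350/2) = Inv-Gamma(14.80, 19.91750).
Mode = β/(α+1) = 19.91750/15.80 = 1.2606.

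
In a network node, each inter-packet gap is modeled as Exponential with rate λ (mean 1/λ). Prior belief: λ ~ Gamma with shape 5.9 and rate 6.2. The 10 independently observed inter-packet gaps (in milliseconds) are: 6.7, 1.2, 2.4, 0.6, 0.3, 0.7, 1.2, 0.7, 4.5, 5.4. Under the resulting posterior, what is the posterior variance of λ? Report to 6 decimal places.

With a Gamma(shape α, rate β) prior on the exponential rate λ, the posterior after n observations with total T = Σxᵢ is Gamma(α+n, β+T).
Sum of observations T = 23.7 milliseconds; n = 10.
Posterior: Gamma(5.9+10, 6.2+23.7) = Gamma(15.9, 29.9).
Var = α/β² = 0.017785.

0.017785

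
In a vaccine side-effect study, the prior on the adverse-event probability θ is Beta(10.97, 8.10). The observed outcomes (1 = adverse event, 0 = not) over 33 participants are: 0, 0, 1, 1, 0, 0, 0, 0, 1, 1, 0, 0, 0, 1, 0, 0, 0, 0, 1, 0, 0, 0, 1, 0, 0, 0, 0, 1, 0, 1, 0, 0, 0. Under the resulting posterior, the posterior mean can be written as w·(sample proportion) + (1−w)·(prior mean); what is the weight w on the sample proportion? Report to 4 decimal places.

0.6338

The Beta prior is conjugate to a Binomial/Bernoulli likelihood; the update adds successes to α and failures to β.
Posterior mean = (α₀+k)/(α₀+β₀+n) = [n/(α₀+β₀+n)]·(k/n) + [(α₀+β₀)/(α₀+β₀+n)]·α₀/(α₀+β₀), so only n and the prior enter the weight.
The weight on the data is w = n/(α₀+β₀+n) = 33/(10.97+8.10+33) = 33/52.07 = 0.6338.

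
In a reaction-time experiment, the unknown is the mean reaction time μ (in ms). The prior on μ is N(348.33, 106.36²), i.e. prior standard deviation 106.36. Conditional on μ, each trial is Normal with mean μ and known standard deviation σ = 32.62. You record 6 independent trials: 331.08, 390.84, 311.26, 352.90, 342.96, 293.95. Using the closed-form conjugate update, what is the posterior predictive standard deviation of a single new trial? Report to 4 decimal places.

For Normal data with known variance σ², a Normal(μ₀, σ₀²) prior on μ is conjugate. Posterior precision = 1/σ₀² + n/σ²; posterior mean is the precision-weighted average of μ₀ and x̄.
σ₀² = 106.36² = 11312.4496, σ² = 32.62² = 1064.0644; σ² + n·σ₀² = 1064.0644 + 6·11312.4496 = 68938.762.
Posterior precision = 1/σ₀² + n/σ² = 1/11312.4496 + 6/1064.0644 = (σ² + n·σ₀²)/(σ₀²σ²) = 68938.762/(11312.4496·1064.0644); posterior variance σₙ² = σ₀²σ²/(σ² + n·σ₀²) = 11312.4496·1064.0644/68938.762 = 174.606775.
Predictive variance for one new observation = σₙ² + σ² = 11312.4496·1064.0644/68938.762 + 1064.0644 = σ²·(σ₀² + 68938.762)/68938.762 = 1064.0644·80251.2116/68938.762 = 1238.671175; SD = √(1064.0644·80251.2116/68938.762) = 35.1948.

35.1948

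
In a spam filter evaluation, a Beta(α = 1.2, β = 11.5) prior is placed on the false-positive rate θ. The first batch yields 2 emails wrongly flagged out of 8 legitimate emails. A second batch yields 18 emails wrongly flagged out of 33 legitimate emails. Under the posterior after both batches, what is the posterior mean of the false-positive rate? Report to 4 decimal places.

The Beta prior is conjugate to a Binomial/Bernoulli likelihood; the update adds successes to α and failures to β.
After batch 1: Beta(1.2+2, 11.5+6) = Beta(3.2, 17.5).
After batch 2: Beta(3.2+18, 17.5+15) = Beta(21.2, 32.5).
Posterior mean = α/(α+β) = 21.2/53.7 = 0.3948.

0.3948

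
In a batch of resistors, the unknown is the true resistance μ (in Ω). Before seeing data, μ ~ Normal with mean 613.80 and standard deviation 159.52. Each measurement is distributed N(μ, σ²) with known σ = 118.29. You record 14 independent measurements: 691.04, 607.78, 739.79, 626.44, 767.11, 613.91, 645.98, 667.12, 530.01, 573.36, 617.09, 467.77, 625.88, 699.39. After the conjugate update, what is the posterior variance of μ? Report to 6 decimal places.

For Normal data with known variance σ², a Normal(μ₀, σ₀²) prior on μ is conjugate. Posterior precision = 1/σ₀² + n/σ²; posterior mean is the precision-weighted average of μ₀ and x̄.
σ₀² = 159.52² = 25446.6304, σ² = 118.29² = 13992.5241; σ² + n·σ₀² = 13992.5241 + 14·25446.6304 = 370245.3497.
Posterior precision = 1/σ₀² + n/σ² = 1/25446.6304 + 14/13992.5241 = (σ² + n·σ₀²)/(σ₀²σ²) = 370245.3497/(25446.6304·13992.5241); posterior variance σₙ² = σ₀²σ²/(σ² + n·σ₀²) = 25446.6304·13992.5241/370245.3497 = 961.693616.

961.693616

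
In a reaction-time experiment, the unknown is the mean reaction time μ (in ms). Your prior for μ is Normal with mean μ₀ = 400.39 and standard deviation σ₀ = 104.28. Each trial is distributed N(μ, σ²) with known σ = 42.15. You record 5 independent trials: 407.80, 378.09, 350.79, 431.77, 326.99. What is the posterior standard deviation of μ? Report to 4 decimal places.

18.5494

For Normal data with known variance σ², a Normal(μ₀, σ₀²) prior on μ is conjugate. Posterior precision = 1/σ₀² + n/σ²; posterior mean is the precision-weighted average of μ₀ and x̄.
σ₀² = 104.28² = 10874.3184, σ² = 42.15² = 1776.6225; σ² + n·σ₀² = 1776.6225 + 5·10874.3184 = 56148.2145.
Posterior precision = 1/σ₀² + n/σ² = 1/10874.3184 + 5/1776.6225 = (σ² + n·σ₀²)/(σ₀²σ²) = 56148.2145/(10874.3184·1776.6225); posterior variance σₙ² = σ₀²σ²/(σ² + n·σ₀²) = 10874.3184·1776.6225/56148.2145 = 344.081444.
Posterior SD = √σₙ² = √(10874.3184·1776.6225/56148.2145) = 18.5494.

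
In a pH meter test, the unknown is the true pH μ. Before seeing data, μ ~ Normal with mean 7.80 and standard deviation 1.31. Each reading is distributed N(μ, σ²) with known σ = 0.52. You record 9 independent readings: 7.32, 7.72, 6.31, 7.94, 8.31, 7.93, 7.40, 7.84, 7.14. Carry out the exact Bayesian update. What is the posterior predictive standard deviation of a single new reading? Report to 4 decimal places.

For Normal data with known variance σ², a Normal(μ₀, σ₀²) prior on μ is conjugate. Posterior precision = 1/σ₀² + n/σ²; posterior mean is the precision-weighted average of μ₀ and x̄.
σ₀² = 1.31² = 1.7161, σ² = 0.52² = 0.2704; σ² + n·σ₀² = 0.2704 + 9·1.7161 = 15.7153.
Posterior precision = 1/σ₀² + n/σ² = 1/1.7161 + 9/0.2704 = (σ² + n·σ₀²)/(σ₀²σ²) = 15.7153/(1.7161·0.2704); posterior variance σₙ² = σ₀²σ²/(σ² + n·σ₀²) = 1.7161·0.2704/15.7153 = 0.029527.
Predictive variance for one new observation = σₙ² + σ² = 1.7161·0.2704/15.7153 + 0.2704 = σ²·(σ₀² + 15.7153)/15.7153 = 0.2704·17.4314/15.7153 = 0.299927; SD = √(0.2704·17.4314/15.7153) = 0.5477.

0.5477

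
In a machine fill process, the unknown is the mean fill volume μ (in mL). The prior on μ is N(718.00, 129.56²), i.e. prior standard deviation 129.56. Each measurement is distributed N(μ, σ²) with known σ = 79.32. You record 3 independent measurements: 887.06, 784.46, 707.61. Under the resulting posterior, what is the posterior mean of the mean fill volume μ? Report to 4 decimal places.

For Normal data with known variance σ², a Normal(μ₀, σ₀²) prior on μ is conjugate. Posterior precision = 1/σ₀² + n/σ²; posterior mean is the precision-weighted average of μ₀ and x̄.
Σxᵢ = 887.06 + 784.46 + 707.61 = 2379.13, so n·x̄ = 2379.13.
σ₀² = 129.56² = 16785.7936, σ² = 79.32² = 6291.6624; σ² + n·σ₀² = 6291.6624 + 3·16785.7936 = 56649.0432.
Posterior mean = (μ₀/σ₀² + n·x̄/σ²)/(1/σ₀² + n/σ²) = (σ²·μ₀ + σ₀²·n·x̄)/(σ² + n·σ₀²) = (6291.6624·718.00 + 16785.7936·2379.13)/56649.0432 = 44452998.730768/56649.0432 = 784.7087.

784.7087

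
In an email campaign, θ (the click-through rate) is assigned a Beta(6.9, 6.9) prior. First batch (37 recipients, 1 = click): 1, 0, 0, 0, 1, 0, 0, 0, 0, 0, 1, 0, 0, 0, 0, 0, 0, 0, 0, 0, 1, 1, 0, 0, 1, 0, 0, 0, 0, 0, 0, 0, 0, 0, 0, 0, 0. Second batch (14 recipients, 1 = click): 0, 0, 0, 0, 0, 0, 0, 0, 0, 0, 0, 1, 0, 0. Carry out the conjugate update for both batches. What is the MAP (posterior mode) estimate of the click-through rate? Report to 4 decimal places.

0.2054

The Beta prior is conjugate to a Binomial/Bernoulli likelihood; the update adds successes to α and failures to β.
After batch 1: Beta(6.9+6, 6.9+31) = Beta(12.9, 37.9).
After batch 2: Beta(12.9+1, 37.9+13) = Beta(13.9, 50.9).
Mode of Beta(a,b) for a,b>1 is (a−1)/(a+b−2) = 12.9/62.8 = 0.2054.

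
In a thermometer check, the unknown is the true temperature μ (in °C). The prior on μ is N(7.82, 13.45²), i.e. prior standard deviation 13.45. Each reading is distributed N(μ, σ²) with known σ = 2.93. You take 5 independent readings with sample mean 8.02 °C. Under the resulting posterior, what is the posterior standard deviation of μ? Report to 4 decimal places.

For Normal data with known variance σ², a Normal(μ₀, σ₀²) prior on μ is conjugate. Posterior precision = 1/σ₀² + n/σ²; posterior mean is the precision-weighted average of μ₀ and x̄.
σ₀² = 13.45² = 180.9025, σ² = 2.93² = 8.5849; σ² + n·σ₀² = 8.5849 + 5·180.9025 = 913.0974.
Posterior precision = 1/σ₀² + n/σ² = 1/180.9025 + 5/8.5849 = (σ² + n·σ₀²)/(σ₀²σ²) = 913.0974/(180.9025·8.5849); posterior variance σₙ² = σ₀²σ²/(σ² + n·σ₀²) = 180.9025·8.5849/913.0974 = 1.700837.
Posterior SD = √σₙ² = √(180.9025·8.5849/913.0974) = 1.3042.

1.3042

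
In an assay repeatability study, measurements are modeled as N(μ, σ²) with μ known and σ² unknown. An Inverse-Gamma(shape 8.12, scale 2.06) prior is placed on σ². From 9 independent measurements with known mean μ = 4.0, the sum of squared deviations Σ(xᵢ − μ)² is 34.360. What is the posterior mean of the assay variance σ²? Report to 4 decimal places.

1.6558

With known mean μ and an Inverse-Gamma(α, β) prior on σ², the Normal likelihood is conjugate: posterior is Inv-Gamma(α + n/2, β + Σ(xᵢ−μ)²/2).
Posterior: Inv-Gamma(8.12 + 9/2, 2.06 + 34.360/2) = Inv-Gamma(12.62, 19.2400).
E[σ²|data] = β/(α−1) = 19.2400/11.62 = 1.6558.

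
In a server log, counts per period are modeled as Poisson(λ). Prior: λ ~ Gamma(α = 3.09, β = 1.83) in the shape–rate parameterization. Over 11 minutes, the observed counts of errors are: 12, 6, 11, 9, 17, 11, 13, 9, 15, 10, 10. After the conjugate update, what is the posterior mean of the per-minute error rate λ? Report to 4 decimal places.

With a Gamma(shape α, rate β) prior, the Poisson likelihood is conjugate: the posterior is Gamma(α + ΣXᵢ, β + n).
Sum of counts S = 123 over n = 11 minutes.
Posterior: Gamma(α+S, β+n) = Gamma(3.09+123, 1.83+11) = Gamma(126.09, 12.83).
Posterior mean = α/β = 126.09/12.83 = 9.8277.

9.8277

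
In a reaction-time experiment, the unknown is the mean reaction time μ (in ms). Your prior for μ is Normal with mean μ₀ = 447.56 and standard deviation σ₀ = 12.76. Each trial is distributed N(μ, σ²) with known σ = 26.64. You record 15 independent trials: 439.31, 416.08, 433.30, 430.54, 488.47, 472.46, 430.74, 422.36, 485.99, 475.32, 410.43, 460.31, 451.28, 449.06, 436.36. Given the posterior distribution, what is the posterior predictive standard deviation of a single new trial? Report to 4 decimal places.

27.3194

For Normal data with known variance σ², a Normal(μ₀, σ₀²) prior on μ is conjugate. Posterior precision = 1/σ₀² + n/σ²; posterior mean is the precision-weighted average of μ₀ and x̄.
σ₀² = 12.76² = 162.8176, σ² = 26.64² = 709.6896; σ² + n·σ₀² = 709.6896 + 15·162.8176 = 3151.9536.
Posterior precision = 1/σ₀² + n/σ² = 1/162.8176 + 15/709.6896 = (σ² + n·σ₀²)/(σ₀²σ²) = 3151.9536/(162.8176·709.6896); posterior variance σₙ² = σ₀²σ²/(σ² + n·σ₀²) = 162.8176·709.6896/3151.9536 = 36.659790.
Predictive variance for one new observation = σₙ² + σ² = 162.8176·709.6896/3151.9536 + 709.6896 = σ²·(σ₀² + 3151.9536)/3151.9536 = 709.6896·3314.7712/3151.9536 = 746.349390; SD = √(709.6896·3314.7712/3151.9536) = 27.3194.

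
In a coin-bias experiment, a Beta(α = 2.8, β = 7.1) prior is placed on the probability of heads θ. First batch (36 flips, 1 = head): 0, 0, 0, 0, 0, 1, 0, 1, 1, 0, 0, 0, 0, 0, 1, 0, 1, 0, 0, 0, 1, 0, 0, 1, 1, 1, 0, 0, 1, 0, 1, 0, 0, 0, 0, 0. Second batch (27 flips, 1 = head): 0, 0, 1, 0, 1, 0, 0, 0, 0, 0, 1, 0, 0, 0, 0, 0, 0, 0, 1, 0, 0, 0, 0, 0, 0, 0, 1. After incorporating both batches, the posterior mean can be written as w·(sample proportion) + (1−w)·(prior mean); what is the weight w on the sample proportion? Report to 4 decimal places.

0.8642

The Beta prior is conjugate to a Binomial/Bernoulli likelihood; the update adds successes to α and failures to β.
Total number of flips: n = 36 + 27 = 63.
Posterior mean = (α₀+k)/(α₀+β₀+n) = [n/(α₀+β₀+n)]·(k/n) + [(α₀+β₀)/(α₀+β₀+n)]·α₀/(α₀+β₀), so only n and the prior enter the weight.
The weight on the data is w = n/(α₀+β₀+n) = 63/(2.8+7.1+63) = 63/72.9 = 0.8642.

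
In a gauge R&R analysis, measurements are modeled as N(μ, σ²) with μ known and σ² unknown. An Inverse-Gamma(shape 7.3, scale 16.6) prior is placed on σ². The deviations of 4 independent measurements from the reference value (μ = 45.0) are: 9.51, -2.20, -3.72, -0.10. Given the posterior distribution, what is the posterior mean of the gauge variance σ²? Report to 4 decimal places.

With known mean μ and an Inverse-Gamma(α, β) prior on σ², the Normal likelihood is conjugate: posterior is Inv-Gamma(α + n/2, β + Σ(xᵢ−μ)²/2).
Σ(xᵢ−μ)² = (9.51)² + (-2.20)² + (-3.72)² + (-0.10)² = 109.1285.
Posterior: Inv-Gamma(7.3 + 4/2, 16.6 + 109.1285/2) = Inv-Gamma(9.30, 71.16425).
E[σ²|data] = β/(α−1) = 71.16425/8.30 = 8.5740.

8.5740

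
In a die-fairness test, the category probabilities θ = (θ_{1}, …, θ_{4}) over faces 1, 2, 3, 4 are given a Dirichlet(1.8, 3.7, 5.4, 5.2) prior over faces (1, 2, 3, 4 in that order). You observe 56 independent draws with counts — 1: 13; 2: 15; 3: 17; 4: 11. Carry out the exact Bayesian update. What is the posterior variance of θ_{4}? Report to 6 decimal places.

The Dirichlet prior is conjugate to the Multinomial likelihood: each posterior αⱼ = prior αⱼ + observed count nⱼ.
Posterior concentration: (14.8, 18.7, 22.4, 16.2), total = 72.1.
Var[θ_j] = α_j(Σα−α_j)/((Σα)²(Σα+1)) = 16.2·55.9/(72.1²·73.1) = 0.002383.

0.002383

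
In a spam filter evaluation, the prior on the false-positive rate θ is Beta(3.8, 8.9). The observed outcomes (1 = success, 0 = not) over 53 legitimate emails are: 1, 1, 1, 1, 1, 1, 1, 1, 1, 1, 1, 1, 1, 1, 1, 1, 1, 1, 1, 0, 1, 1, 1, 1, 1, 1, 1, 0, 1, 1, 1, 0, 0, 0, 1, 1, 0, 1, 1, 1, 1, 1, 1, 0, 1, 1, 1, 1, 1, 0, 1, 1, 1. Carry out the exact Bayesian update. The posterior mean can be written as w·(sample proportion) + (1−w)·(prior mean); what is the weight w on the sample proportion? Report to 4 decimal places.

0.8067

The Beta prior is conjugate to a Binomial/Bernoulli likelihood; the update adds successes to α and failures to β.
Posterior mean = (α₀+k)/(α₀+β₀+n) = [n/(α₀+β₀+n)]·(k/n) + [(α₀+β₀)/(α₀+β₀+n)]·α₀/(α₀+β₀), so only n and the prior enter the weight.
The weight on the data is w = n/(α₀+β₀+n) = 53/(3.8+8.9+53) = 53/65.7 = 0.8067.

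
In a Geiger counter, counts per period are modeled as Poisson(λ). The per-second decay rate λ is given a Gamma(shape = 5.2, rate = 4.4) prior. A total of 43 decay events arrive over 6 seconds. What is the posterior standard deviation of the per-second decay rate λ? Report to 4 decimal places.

0.6676

With a Gamma(shape α, rate β) prior, the Poisson likelihood is conjugate: the posterior is Gamma(α + ΣXᵢ, β + n).
Posterior: Gamma(α+S, β+n) = Gamma(5.2+43, 4.4+6) = Gamma(48.2, 10.4).
SD = √α/β = √48.2/10.4 = 0.6676.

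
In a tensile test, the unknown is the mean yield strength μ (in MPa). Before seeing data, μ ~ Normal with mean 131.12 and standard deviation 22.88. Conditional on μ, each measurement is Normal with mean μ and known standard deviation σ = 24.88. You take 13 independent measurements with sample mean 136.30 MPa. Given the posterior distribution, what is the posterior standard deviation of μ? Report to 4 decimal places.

6.6065

For Normal data with known variance σ², a Normal(μ₀, σ₀²) prior on μ is conjugate. Posterior precision = 1/σ₀² + n/σ²; posterior mean is the precision-weighted average of μ₀ and x̄.
σ₀² = 22.88² = 523.4944, σ² = 24.88² = 619.0144; σ² + n·σ₀² = 619.0144 + 13·523.4944 = 7424.4416.
Posterior precision = 1/σ₀² + n/σ² = 1/523.4944 + 13/619.0144 = (σ² + n·σ₀²)/(σ₀²σ²) = 7424.4416/(523.4944·619.0144); posterior variance σₙ² = σ₀²σ²/(σ² + n·σ₀²) = 523.4944·619.0144/7424.4416 = 43.646457.
Posterior SD = √σₙ² = √(523.4944·619.0144/7424.4416) = 6.6065.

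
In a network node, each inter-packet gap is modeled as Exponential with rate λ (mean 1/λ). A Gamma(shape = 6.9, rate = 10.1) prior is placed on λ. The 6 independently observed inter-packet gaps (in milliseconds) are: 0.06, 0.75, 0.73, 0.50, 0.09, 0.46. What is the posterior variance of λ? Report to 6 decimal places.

0.080106

With a Gamma(shape α, rate β) prior on the exponential rate λ, the posterior after n observations with total T = Σxᵢ is Gamma(α+n, β+T).
Sum of observations T = 2.59 milliseconds; n = 6.
Posterior: Gamma(6.9+6, 10.1+2.59) = Gamma(12.9, 12.69).
Var = α/β² = 0.080106.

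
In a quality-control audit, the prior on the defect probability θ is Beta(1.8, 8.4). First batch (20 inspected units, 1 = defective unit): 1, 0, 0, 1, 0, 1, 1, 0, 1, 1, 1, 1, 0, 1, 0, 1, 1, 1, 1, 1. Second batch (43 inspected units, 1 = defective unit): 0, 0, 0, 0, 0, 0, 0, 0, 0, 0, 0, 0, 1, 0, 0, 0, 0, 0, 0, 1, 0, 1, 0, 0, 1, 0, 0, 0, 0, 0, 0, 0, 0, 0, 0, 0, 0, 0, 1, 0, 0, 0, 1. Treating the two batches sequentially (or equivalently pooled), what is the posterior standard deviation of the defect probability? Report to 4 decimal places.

The Beta prior is conjugate to a Binomial/Bernoulli likelihood; the update adds successes to α and failures to β.
After batch 1: Beta(1.8+14, 8.4+6) = Beta(15.8, 14.4).
After batch 2: Beta(15.8+6, 14.4+37) = Beta(21.8, 51.4).
Var = αβ/((α+β)²(α+β+1)) = 21.8·51.4/(73.2²·74.2) = 0.00281834; SD = √0.00281834 = 0.0531.

0.0531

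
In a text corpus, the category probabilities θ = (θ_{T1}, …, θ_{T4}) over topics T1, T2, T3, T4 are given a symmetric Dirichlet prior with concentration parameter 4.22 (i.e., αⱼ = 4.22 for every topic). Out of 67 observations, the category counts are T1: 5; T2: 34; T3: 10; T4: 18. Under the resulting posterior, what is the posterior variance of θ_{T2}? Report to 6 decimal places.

0.002922

The Dirichlet prior is conjugate to the Multinomial likelihood: each posterior αⱼ = prior αⱼ + observed count nⱼ.
Posterior concentration: (9.22, 38.22, 14.22, 22.22), total = 83.88.
Var[θ_j] = α_j(Σα−α_j)/((Σα)²(Σα+1)) = 38.22·45.66/(83.88²·84.88) = 0.002922.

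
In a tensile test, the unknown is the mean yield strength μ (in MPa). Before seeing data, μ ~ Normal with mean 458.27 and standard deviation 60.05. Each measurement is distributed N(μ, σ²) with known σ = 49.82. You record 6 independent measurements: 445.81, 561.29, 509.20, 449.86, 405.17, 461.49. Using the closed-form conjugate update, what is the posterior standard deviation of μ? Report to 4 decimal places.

19.2640

For Normal data with known variance σ², a Normal(μ₀, σ₀²) prior on μ is conjugate. Posterior precision = 1/σ₀² + n/σ²; posterior mean is the precision-weighted average of μ₀ and x̄.
σ₀² = 60.05² = 3606.0025, σ² = 49.82² = 2482.0324; σ² + n·σ₀² = 2482.0324 + 6·3606.0025 = 24118.0474.
Posterior precision = 1/σ₀² + n/σ² = 1/3606.0025 + 6/2482.0324 = (σ² + n·σ₀²)/(σ₀²σ²) = 24118.0474/(3606.0025·2482.0324); posterior variance σₙ² = σ₀²σ²/(σ² + n·σ₀²) = 3606.0025·2482.0324/24118.0474 = 371.100317.
Posterior SD = √σₙ² = √(3606.0025·2482.0324/24118.0474) = 19.2640.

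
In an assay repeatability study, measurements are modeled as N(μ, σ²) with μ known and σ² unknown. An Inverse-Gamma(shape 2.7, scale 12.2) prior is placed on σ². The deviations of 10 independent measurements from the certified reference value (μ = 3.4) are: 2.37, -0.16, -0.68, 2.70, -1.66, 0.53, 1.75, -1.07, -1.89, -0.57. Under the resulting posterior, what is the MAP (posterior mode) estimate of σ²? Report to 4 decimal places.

With known mean μ and an Inverse-Gamma(α, β) prior on σ², the Normal likelihood is conjugate: posterior is Inv-Gamma(α + n/2, β + Σ(xᵢ−μ)²/2).
Σ(xᵢ−μ)² = (2.37)² + (-0.16)² + (-0.68)² + (2.70)² + (-1.66)² + (0.53)² + (1.75)² + (-1.07)² + (-1.89)² + (-0.57)² = 24.5358.
Posterior: Inv-Gamma(2.7 + 10/2, 12.2 + 24.5358/2) = Inv-Gamma(7.70, 24.46790).
Mode = β/(α+1) = 24.46790/8.70 = 2.8124.

2.8124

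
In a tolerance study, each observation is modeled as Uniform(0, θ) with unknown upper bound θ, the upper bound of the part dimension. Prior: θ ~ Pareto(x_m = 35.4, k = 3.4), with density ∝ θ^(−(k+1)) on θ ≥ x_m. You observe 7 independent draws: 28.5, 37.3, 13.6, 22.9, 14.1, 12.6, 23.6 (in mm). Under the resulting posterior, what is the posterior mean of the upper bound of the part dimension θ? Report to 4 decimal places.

A Pareto(scale x_m, shape k) prior on the upper bound θ of Uniform(0, θ) is conjugate: posterior is Pareto(max(x_m, max xᵢ), k + n).
Sample maximum = 37.3; prior scale x_m = 35.4 → posterior scale = max = 37.3.
Posterior shape = 3.4 + 7 = 10.4.
E[θ|data] = k·x_m/(k−1) = 10.4·37.3/9.4 = 41.2681.

41.2681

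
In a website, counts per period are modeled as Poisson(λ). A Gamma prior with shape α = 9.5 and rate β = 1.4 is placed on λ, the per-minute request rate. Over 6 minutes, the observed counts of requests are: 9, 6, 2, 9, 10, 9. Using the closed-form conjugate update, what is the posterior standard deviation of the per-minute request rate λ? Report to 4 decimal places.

With a Gamma(shape α, rate β) prior, the Poisson likelihood is conjugate: the posterior is Gamma(α + ΣXᵢ, β + n).
Sum of counts S = 45 over n = 6 minutes.
Posterior: Gamma(α+S, β+n) = Gamma(9.5+45, 1.4+6) = Gamma(54.5, 7.4).
SD = √α/β = √54.5/7.4 = 0.9976.

0.9976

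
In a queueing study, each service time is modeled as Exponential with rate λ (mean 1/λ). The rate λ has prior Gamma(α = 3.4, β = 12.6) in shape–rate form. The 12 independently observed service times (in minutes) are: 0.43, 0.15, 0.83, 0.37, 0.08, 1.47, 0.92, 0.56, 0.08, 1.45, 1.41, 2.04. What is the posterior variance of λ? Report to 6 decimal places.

With a Gamma(shape α, rate β) prior on the exponential rate λ, the posterior after n observations with total T = Σxᵢ is Gamma(α+n, β+T).
Sum of observations T = 9.79 minutes; n = 12.
Posterior: Gamma(3.4+12, 12.6+9.79) = Gamma(15.4, 22.39).
Var = α/β² = 0.030719.

0.030719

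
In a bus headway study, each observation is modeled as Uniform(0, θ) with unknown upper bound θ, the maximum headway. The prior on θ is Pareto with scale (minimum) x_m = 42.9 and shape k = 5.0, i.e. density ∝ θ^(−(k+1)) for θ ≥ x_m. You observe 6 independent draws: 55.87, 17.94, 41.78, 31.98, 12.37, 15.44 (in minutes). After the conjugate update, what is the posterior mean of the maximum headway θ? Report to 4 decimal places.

A Pareto(scale x_m, shape k) prior on the upper bound θ of Uniform(0, θ) is conjugate: posterior is Pareto(max(x_m, max xᵢ), k + n).
Sample maximum = 55.87; prior scale x_m = 42.9 → posterior scale = max = 55.87.
Posterior shape = 5.0 + 6 = 11.0.
E[θ|data] = k·x_m/(k−1) = 11.0·55.87/10.0 = 61.4570.

61.4570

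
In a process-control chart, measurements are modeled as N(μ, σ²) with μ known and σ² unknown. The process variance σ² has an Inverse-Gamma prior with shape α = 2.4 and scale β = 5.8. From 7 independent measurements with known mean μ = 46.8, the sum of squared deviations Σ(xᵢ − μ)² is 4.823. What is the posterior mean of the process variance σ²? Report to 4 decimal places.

1.6758

With known mean μ and an Inverse-Gamma(α, β) prior on σ², the Normal likelihood is conjugate: posterior is Inv-Gamma(α + n/2, β + Σ(xᵢ−μ)²/2).
Posterior: Inv-Gamma(2.4 + 7/2, 5.8 + 4.823/2) = Inv-Gamma(5.90, 8.2115).
E[σ²|data] = β/(α−1) = 8.2115/4.90 = 1.6758.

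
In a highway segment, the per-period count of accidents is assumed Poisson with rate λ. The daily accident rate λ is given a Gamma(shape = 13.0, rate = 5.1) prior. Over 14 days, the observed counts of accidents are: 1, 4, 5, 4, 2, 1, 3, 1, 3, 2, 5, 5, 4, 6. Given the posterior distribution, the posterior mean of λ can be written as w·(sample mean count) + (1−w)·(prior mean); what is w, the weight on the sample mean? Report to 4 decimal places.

With a Gamma(shape α, rate β) prior, the Poisson likelihood is conjugate: the posterior is Gamma(α + ΣXᵢ, β + n).
Posterior mean = (α₀+S)/(β₀+n) = [n/(β₀+n)]·(S/n) + [β₀/(β₀+n)]·(α₀/β₀), so only n and β₀ enter the weight.
Weight on data w = n/(β₀+n) = 14/(5.1+14) = 14/19.1 = 0.7330.

0.7330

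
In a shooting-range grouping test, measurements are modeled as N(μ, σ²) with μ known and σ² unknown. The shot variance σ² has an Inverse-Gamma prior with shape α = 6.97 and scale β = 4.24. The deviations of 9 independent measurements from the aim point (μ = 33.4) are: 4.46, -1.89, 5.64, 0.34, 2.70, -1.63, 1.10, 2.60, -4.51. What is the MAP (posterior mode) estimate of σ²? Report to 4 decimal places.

4.0949

With known mean μ and an Inverse-Gamma(α, β) prior on σ², the Normal likelihood is conjugate: posterior is Inv-Gamma(α + n/2, β + Σ(xᵢ−μ)²/2).
Σ(xᵢ−μ)² = (4.46)² + (-1.89)² + (5.64)² + (0.34)² + (2.70)² + (-1.63)² + (1.10)² + (2.60)² + (-4.51)² = 93.6459.
Posterior: Inv-Gamma(6.97 + 9/2, 4.24 + 93.6459/2) = Inv-Gamma(11.47, 51.06295).
Mode = β/(α+1) = 51.06295/12.47 = 4.0949.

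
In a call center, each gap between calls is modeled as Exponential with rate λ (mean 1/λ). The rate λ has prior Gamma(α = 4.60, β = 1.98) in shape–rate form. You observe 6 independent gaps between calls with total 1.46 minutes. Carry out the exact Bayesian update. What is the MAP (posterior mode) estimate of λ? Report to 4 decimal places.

2.7907

With a Gamma(shape α, rate β) prior on the exponential rate λ, the posterior after n observations with total T = Σxᵢ is Gamma(α+n, β+T).
Posterior: Gamma(4.60+6, 1.98+1.46) = Gamma(10.60, 3.44).
Mode = (α−1)/β = 2.7907.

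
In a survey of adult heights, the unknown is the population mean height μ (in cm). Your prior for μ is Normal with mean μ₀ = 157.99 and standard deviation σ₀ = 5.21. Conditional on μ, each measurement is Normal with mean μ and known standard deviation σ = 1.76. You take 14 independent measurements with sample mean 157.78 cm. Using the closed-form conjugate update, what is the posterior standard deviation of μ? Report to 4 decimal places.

For Normal data with known variance σ², a Normal(μ₀, σ₀²) prior on μ is conjugate. Posterior precision = 1/σ₀² + n/σ²; posterior mean is the precision-weighted average of μ₀ and x̄.
σ₀² = 5.21² = 27.1441, σ² = 1.76² = 3.0976; σ² + n·σ₀² = 3.0976 + 14·27.1441 = 383.115.
Posterior precision = 1/σ₀² + n/σ² = 1/27.1441 + 14/3.0976 = (σ² + n·σ₀²)/(σ₀²σ²) = 383.115/(27.1441·3.0976); posterior variance σₙ² = σ₀²σ²/(σ² + n·σ₀²) = 27.1441·3.0976/383.115 = 0.219468.
Posterior SD = √σₙ² = √(27.1441·3.0976/383.115) = 0.4685.

0.4685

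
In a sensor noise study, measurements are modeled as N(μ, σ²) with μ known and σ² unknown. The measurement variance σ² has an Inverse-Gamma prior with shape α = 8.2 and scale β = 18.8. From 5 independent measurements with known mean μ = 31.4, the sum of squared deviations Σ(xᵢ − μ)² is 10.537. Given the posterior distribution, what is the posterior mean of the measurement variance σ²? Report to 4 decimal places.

With known mean μ and an Inverse-Gamma(α, β) prior on σ², the Normal likelihood is conjugate: posterior is Inv-Gamma(α + n/2, β + Σ(xᵢ−μ)²/2).
Posterior: Inv-Gamma(8.2 + 5/2, 18.8 + 10.537/2) = Inv-Gamma(10.70, 24.0685).
E[σ²|data] = β/(α−1) = 24.0685/9.70 = 2.4813.

2.4813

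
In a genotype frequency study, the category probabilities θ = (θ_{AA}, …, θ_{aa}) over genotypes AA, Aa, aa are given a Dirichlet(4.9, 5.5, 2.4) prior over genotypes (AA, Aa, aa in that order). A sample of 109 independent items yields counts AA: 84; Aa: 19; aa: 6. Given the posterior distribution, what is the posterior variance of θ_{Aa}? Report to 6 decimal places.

0.001309

The Dirichlet prior is conjugate to the Multinomial likelihood: each posterior αⱼ = prior αⱼ + observed count nⱼ.
Posterior concentration: (88.9, 24.5, 8.4), total = 121.8.
Var[θ_j] = α_j(Σα−α_j)/((Σα)²(Σα+1)) = 24.5·97.3/(121.8²·122.8) = 0.001309.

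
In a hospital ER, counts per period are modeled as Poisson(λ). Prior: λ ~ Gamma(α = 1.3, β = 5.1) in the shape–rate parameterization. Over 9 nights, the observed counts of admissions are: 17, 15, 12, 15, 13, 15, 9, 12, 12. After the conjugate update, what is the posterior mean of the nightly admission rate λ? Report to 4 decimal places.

With a Gamma(shape α, rate β) prior, the Poisson likelihood is conjugate: the posterior is Gamma(α + ΣXᵢ, β + n).
Sum of counts S = 120 over n = 9 nights.
Posterior: Gamma(α+S, β+n) = Gamma(1.3+120, 5.1+9) = Gamma(121.3, 14.1).
Posterior mean = α/β = 121.3/14.1 = 8.6028.

8.6028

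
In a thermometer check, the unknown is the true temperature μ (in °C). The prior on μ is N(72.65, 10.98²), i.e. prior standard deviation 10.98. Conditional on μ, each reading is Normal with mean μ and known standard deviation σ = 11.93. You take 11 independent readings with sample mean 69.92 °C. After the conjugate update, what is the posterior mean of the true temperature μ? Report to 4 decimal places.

For Normal data with known variance σ², a Normal(μ₀, σ₀²) prior on μ is conjugate. Posterior precision = 1/σ₀² + n/σ²; posterior mean is the precision-weighted average of μ₀ and x̄.
n·x̄ = 11·69.92 = 769.12.
σ₀² = 10.98² = 120.5604, σ² = 11.93² = 142.3249; σ² + n·σ₀² = 142.3249 + 11·120.5604 = 1468.4893.
Posterior mean = (μ₀/σ₀² + n·x̄/σ²)/(1/σ₀² + n/σ²) = (σ²·μ₀ + σ₀²·n·x̄)/(σ² + n·σ₀²) = (142.3249·72.65 + 120.5604·769.12)/1468.4893 = 103065.318833/1468.4893 = 70.1846.

70.1846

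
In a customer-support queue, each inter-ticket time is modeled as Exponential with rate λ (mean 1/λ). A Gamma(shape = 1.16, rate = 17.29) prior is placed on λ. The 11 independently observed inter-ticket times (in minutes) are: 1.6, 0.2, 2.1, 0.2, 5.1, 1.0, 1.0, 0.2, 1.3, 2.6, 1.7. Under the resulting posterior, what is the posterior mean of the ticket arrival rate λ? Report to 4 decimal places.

With a Gamma(shape α, rate β) prior on the exponential rate λ, the posterior after n observations with total T = Σxᵢ is Gamma(α+n, β+T).
Sum of observations T = 17.0 minutes; n = 11.
Posterior: Gamma(1.16+11, 17.29+17.0) = Gamma(12.16, 34.29).
Posterior mean of λ = α/β = 12.16/34.29 = 0.3546.

0.3546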